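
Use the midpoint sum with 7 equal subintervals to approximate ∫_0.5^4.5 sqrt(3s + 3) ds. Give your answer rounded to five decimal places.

Δs = (4.5 − 0.5)/7 = 4/7.
Midpoints: 11/14, 19/14, 27/14, 2.5, 43/14, 51/14, 59/14.
f(11/14) ≈ 2.31455, f(19/14) ≈ 2.65922, f(27/14) ≈ 2.96407, f(2.5) ≈ 3.24037, f(43/14) ≈ 3.49489, f(51/14) ≈ 3.73210, f(59/14) ≈ 3.95511.
Sum = Δs · [f(11/14) + f(19/14) + f(27/14) + ...].
Sum ≈ 12.77732.

12.77732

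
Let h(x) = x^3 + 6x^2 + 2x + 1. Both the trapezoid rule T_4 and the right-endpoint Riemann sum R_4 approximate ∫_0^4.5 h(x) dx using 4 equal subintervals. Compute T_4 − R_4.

-124.6640625

T_4 ≈ 321.6181641.
R_4 ≈ 446.2822266.
T_4 − R_4 = -124.6640625.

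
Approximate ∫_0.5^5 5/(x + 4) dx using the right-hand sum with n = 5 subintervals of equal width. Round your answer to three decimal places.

3.228

Δx = (5 − 0.5)/5 = 0.9.
Right endpoints: 1.4, 2.3, 3.2, 4.1, 5.
f(1.4) = 25/27, f(2.3) = 50/63, f(3.2) = 25/36, f(4.1) = 50/81, f(5) = 5/9.
Sum = Δx · [f(1.4) + f(2.3) + f(3.2) + f(4.1) + f(5)].
Sum ≈ 3.228.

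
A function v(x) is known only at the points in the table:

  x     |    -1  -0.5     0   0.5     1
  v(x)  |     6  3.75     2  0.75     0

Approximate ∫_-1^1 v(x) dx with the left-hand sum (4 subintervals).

Δx = 0.5.
Sum = 0.5·[6 + 3.75 + 2 + 0.75] = 6.25.

6.25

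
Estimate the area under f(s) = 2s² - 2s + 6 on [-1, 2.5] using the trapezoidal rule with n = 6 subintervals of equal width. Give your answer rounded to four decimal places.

Δs = (2.5 − (-1))/6 = 7/12.
f(-1) = 10, f(-5/12) = 517/72, f(1/6) = 103/18, f(0.75) = 5.625, f(4/3) = 62/9, f(23/12) = 685/72, f(2.5) = 13.5.
T_6 = (Δs/2)·[f(s_0) + 2f(s_1) + ... + 2f(s_{5}) + f(s_6)].
Sum ≈ 27.2303.

27.2303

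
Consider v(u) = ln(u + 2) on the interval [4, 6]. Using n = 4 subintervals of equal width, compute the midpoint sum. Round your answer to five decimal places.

Δu = (6 − 4)/4 = 0.5.
Midpoints: 4.25, 4.75, 5.25, 5.75.
v(4.25) ≈ 1.83258, v(4.75) ≈ 1.90954, v(5.25) ≈ 1.98100, v(5.75) ≈ 2.04769.
Sum = Δu · [v(4.25) + v(4.75) + v(5.25) + v(5.75)].
Sum ≈ 3.88541.

3.88541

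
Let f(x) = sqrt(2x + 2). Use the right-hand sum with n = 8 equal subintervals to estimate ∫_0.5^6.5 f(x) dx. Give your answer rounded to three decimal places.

18.421

Δx = (6.5 − 0.5)/8 = 0.75.
Right endpoints: 1.25, 2, 2.75, 3.5, 4.25, 5, 5.75, 6.5.
f(1.25) ≈ 2.121, f(2) ≈ 2.449, f(2.75) ≈ 2.739, f(3.5) ≈ 3.000, f(4.25) ≈ 3.240, f(5) ≈ 3.464, f(5.75) ≈ 3.674, f(6.5) ≈ 3.873.
Sum = Δx · [f(1.25) + f(2) + f(2.75) + ...].
Sum ≈ 18.421.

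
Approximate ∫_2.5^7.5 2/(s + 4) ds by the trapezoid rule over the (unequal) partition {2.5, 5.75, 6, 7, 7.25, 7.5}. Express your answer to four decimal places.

Subinterval widths: 3.25, 0.25, 1, 0.25, 0.25.
f(2.5) = 4/13, f(5.75) = 8/39, f(6) = 0.2, f(7) = 2/11, f(7.25) = 8/45, f(7.5) = 4/23.
On each subinterval the trapezoid contributes (Δs_i/2)·[f(s_{i-1}) + f(s_i)].
Sum ≈ 1.1638.

1.1638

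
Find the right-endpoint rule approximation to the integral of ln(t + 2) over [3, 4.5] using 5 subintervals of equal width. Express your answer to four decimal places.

Δt = (4.5 − 3)/5 = 0.3.
Right endpoints: 3.3, 3.6, 3.9, 4.2, 4.5.
f(3.3) ≈ 1.6677, f(3.6) ≈ 1.7228, f(3.9) ≈ 1.7750, f(4.2) ≈ 1.8245, f(4.5) ≈ 1.8718.
Sum = Δt · [f(3.3) + f(3.6) + f(3.9) + f(4.2) + f(4.5)].
Sum ≈ 2.6585.

2.6585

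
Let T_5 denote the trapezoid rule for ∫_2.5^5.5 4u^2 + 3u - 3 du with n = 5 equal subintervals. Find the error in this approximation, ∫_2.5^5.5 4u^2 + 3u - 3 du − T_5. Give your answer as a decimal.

-0.72

Exact integral: ∫_2.5^5.5 f(u) du = 228.
T_5 = 228.72.
Error = 228 − 228.72 = -0.72.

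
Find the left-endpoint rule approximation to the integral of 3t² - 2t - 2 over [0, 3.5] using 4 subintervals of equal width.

11.94921875

Δt = (3.5 − 0)/4 = 0.875.
Left endpoints: 0, 0.875, 1.75, 2.625.
f(0) = -2, f(0.875) = -1.453125, f(1.75) = 3.6875, f(2.625) = 13.421875.
Sum = Δt · [f(0) + f(0.875) + f(1.75) + f(2.625)].
Sum = 11.94921875.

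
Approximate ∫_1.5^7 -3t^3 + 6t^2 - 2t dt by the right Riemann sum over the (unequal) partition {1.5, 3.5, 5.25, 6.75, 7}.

Subinterval widths: 2, 1.75, 1.5, 0.25.
Right endpoints: 3.5, 5.25, 6.75, 7.
f(3.5) = -62.125, f(5.25) = -279.234375, f(6.75) = -662.765625, f(7) = -749.
Sum = Σ Δt_i · f(t_i).
Sum = -1794.30859375.

-1794.30859375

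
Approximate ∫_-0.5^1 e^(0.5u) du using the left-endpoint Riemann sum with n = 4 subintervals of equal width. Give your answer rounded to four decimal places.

Δu = (1 − (-0.5))/4 = 0.375.
Left endpoints: -0.5, -0.125, 0.25, 0.625.
f(-0.5) ≈ 0.7788, f(-0.125) ≈ 0.9394, f(0.25) ≈ 1.1331, f(0.625) ≈ 1.3668.
Sum = Δu · [f(-0.5) + f(-0.125) + f(0.25) + f(0.625)].
Sum ≈ 1.5818.

1.5818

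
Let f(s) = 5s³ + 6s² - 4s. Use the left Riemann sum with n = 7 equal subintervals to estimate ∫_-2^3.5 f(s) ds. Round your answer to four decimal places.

Δs = (3.5 − (-2))/7 = 11/14.
Left endpoints: -2, -17/14, -3/7, 5/14, 8/7, 27/14, 19/7.
f(-2) = -8, f(-17/14) = 13039/2744, f(-3/7) = 831/343, f(5/14) = -1195/2744, f(8/7) = 3680/343, f(27/14) = 138483/2744, f(19/7) = 45733/343.
Sum = Δs · [f(-2) + f(-17/14) + f(-3/7) + ...].
Sum ≈ 151.8533.

151.8533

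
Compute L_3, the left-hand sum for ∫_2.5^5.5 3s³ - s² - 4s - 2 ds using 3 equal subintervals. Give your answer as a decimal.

Δs = (5.5 − 2.5)/3 = 1.
Left endpoints: 2.5, 3.5, 4.5.
f(2.5) = 28.625, f(3.5) = 100.375, f(4.5) = 233.125.
Sum = Δs · [f(2.5) + f(3.5) + f(4.5)].
Sum = 362.125.

362.125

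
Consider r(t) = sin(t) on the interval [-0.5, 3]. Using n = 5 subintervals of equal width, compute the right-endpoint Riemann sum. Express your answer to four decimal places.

2.0079

Δt = (3 − (-0.5))/5 = 0.7.
Right endpoints: 0.2, 0.9, 1.6, 2.3, 3.
r(0.2) ≈ 0.1987, r(0.9) ≈ 0.7833, r(1.6) ≈ 0.9996, r(2.3) ≈ 0.7457, r(3) ≈ 0.1411.
Sum = Δt · [r(0.2) + r(0.9) + r(1.6) + r(2.3) + r(3)].
Sum ≈ 2.0079.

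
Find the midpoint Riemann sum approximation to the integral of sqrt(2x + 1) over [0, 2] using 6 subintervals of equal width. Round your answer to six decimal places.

3.395965

Δx = (2 − 0)/6 = 1/3.
Midpoints: 1/6, 0.5, 5/6, 7/6, 1.5, 11/6.
f(1/6) ≈ 1.154701, f(0.5) ≈ 1.414214, f(5/6) ≈ 1.632993, f(7/6) ≈ 1.825742, f(1.5) ≈ 2.000000, f(11/6) ≈ 2.160247.
Sum = Δx · [f(1/6) + f(0.5) + f(5/6) + ...].
Sum ≈ 3.395965.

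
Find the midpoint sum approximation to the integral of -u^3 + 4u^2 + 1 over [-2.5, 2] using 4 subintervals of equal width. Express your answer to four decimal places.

Δu = (2 − (-2.5))/4 = 1.125.
Midpoints: -1.9375, -0.8125, 0.3125, 1.4375.
f(-1.9375) = 95391/4096, f(-0.8125) = 17109/4096, f(0.3125) = 5571/4096, f(1.4375) = 25785/4096.
Sum = Δu · [f(-1.9375) + f(-0.8125) + f(0.3125) + f(1.4375)].
Sum ≈ 39.5112.

39.5112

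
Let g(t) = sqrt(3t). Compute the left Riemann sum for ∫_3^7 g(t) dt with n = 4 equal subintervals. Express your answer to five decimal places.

14.57973

Δt = (7 − 3)/4 = 1.
Left endpoints: 3, 4, 5, 6.
g(3) ≈ 3.00000, g(4) ≈ 3.46410, g(5) ≈ 3.87298, g(6) ≈ 4.24264.
Sum = Δt · [g(3) + g(4) + g(5) + g(6)].
Sum ≈ 14.57973.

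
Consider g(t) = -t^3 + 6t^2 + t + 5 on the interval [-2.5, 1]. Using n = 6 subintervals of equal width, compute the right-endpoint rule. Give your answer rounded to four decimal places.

Δt = (1 − (-2.5))/6 = 7/12.
Right endpoints: -23/12, -4/3, -0.75, -1/6, 5/12, 1.
g(-23/12) = 55583/1728, g(-4/3) = 451/27, g(-0.75) = 8.046875, g(-1/6) = 1081/216, g(5/12) = 11035/1728, g(1) = 11.
Sum = Δt · [g(-23/12) + g(-4/3) + g(-0.75) + ...].
Sum ≈ 46.2626.

46.2626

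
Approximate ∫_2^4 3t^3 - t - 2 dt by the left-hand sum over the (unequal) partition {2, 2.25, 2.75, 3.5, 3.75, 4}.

Subinterval widths: 0.25, 0.5, 0.75, 0.25, 0.25.
Left endpoints: 2, 2.25, 2.75, 3.5, 3.75.
f(2) = 20, f(2.25) = 29.921875, f(2.75) = 57.640625, f(3.5) = 123.125, f(3.75) = 152.453125.
Sum = Σ Δt_i · f(t_i).
Sum = 132.0859375.

132.0859375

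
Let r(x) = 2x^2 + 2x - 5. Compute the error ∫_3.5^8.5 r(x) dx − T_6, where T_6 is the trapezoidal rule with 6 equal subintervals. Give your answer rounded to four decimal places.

-1.1574

Exact integral: ∫_3.5^8.5 r(x) dx ≈ 415.833333.
T_6 ≈ 416.990741.
Error ≈ 415.833333 − 416.990741 ≈ -1.1574.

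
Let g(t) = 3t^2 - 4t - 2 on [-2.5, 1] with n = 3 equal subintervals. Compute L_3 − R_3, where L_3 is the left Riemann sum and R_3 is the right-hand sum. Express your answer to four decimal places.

L_3 ≈ 39.861111.
R_3 ≈ 5.152778.
L_3 − R_3 ≈ 34.7083.

34.7083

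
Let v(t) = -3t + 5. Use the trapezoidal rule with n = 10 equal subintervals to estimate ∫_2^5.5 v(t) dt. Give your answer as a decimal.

-21.875

Δt = (5.5 − 2)/10 = 0.35.
v(2) = -1, v(2.35) = -2.05, v(2.7) = -3.1, v(3.05) = -4.15, v(3.4) = -5.2, v(3.75) = -6.25, v(4.1) = -7.3, v(4.45) = -8.35, v(4.8) = -9.4, v(5.15) = -10.45, v(5.5) = -11.5.
T_10 = (Δt/2)·[v(t_0) + 2v(t_1) + ... + 2v(t_{9}) + v(t_10)].
Sum = -21.875.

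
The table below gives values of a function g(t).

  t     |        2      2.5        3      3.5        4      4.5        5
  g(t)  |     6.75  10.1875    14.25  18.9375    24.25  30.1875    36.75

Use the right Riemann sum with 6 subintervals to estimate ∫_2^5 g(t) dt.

67.28125

Δt = 0.5.
Sum = 0.5·[10.1875 + 14.25 + 18.9375 + 24.25 + 30.1875 + 36.75] = 67.28125.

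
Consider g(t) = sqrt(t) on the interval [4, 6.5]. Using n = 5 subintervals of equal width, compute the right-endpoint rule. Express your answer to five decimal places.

Δt = (6.5 − 4)/5 = 0.5.
Right endpoints: 4.5, 5, 5.5, 6, 6.5.
g(4.5) ≈ 2.12132, g(5) ≈ 2.23607, g(5.5) ≈ 2.34521, g(6) ≈ 2.44949, g(6.5) ≈ 2.54951.
Sum = Δt · [g(4.5) + g(5) + g(5.5) + g(6) + g(6.5)].
Sum ≈ 5.85080.

5.85080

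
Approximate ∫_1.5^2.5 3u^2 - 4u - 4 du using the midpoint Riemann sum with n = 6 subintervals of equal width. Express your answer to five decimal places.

Δu = (2.5 − 1.5)/6 = 1/6.
Midpoints: 19/12, 1.75, 23/12, 25/12, 2.25, 29/12.
f(19/12) = -2.8125, f(1.75) = -1.8125, f(23/12) = -31/48, f(25/12) = 0.6875, f(2.25) = 2.1875, f(29/12) = 185/48.
Sum = Δu · [f(19/12) + f(1.75) + f(23/12) + ...].
Sum ≈ 0.24306.

0.24306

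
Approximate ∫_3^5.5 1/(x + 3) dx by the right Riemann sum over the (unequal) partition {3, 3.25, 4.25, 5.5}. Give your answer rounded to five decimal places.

Subinterval widths: 0.25, 1, 1.25.
Right endpoints: 3.25, 4.25, 5.5.
f(3.25) = 0.16, f(4.25) = 4/29, f(5.5) = 2/17.
Sum = Σ Δx_i · f(x_i).
Sum ≈ 0.32499.

0.32499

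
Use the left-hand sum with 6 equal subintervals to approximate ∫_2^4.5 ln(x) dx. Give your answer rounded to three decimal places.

2.709

Δx = (4.5 − 2)/6 = 5/12.
Left endpoints: 2, 29/12, 17/6, 3.25, 11/3, 49/12.
f(2) ≈ 0.693, f(29/12) ≈ 0.882, f(17/6) ≈ 1.041, f(3.25) ≈ 1.179, f(11/3) ≈ 1.299, f(49/12) ≈ 1.407.
Sum = Δx · [f(2) + f(29/12) + f(17/6) + ...].
Sum ≈ 2.709.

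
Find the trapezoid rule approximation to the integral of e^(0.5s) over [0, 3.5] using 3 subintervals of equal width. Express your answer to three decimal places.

Δs = (3.5 − 0)/3 = 7/6.
f(0) ≈ 1.000, f(7/6) ≈ 1.792, f(7/3) ≈ 3.211, f(3.5) ≈ 5.755.
T_3 = (Δs/2)·[f(s_0) + 2f(s_1) + 2f(s_2) + f(s_3)].
Sum ≈ 9.777.

9.777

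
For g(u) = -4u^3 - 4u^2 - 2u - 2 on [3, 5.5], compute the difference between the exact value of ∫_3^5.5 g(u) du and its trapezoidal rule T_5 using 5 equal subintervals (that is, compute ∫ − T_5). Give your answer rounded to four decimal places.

5.7292

Exact integral: ∫_3^5.5 g(u) du ≈ -1046.145833.
T_5 = -1051.875.
Error ≈ -1046.145833 − (-1051.875) ≈ 5.7292.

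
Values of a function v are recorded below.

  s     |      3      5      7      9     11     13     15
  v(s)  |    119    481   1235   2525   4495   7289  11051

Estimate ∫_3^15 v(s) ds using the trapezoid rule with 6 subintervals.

Δs = 2.
T_6 = (2/2)·[119 + 2·481 + 2·1235 + 2·2525 + 2·4495 + 2·7289 + 11051] = 43220.

43220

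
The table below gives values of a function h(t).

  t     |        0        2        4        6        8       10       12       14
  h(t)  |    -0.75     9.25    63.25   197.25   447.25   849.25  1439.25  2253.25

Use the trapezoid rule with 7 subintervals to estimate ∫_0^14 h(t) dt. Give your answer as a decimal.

Δt = 2.
T_7 = (2/2)·[(-0.75) + 2·9.25 + 2·63.25 + 2·197.25 + 2·447.25 + 2·849.25 + 2·1439.25 + 2253.25] = 8263.5.

8263.5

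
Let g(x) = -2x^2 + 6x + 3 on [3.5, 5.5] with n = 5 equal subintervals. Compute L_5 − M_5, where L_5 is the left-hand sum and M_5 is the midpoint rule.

L_5 = -17.64.
M_5 = -22.28.
L_5 − M_5 = 4.64.

4.64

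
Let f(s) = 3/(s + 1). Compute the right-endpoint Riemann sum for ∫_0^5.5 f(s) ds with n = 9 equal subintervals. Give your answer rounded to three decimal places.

4.928

Δs = (5.5 − 0)/9 = 11/18.
Right endpoints: 11/18, 11/9, 11/6, 22/9, 55/18, 11/3, 77/18, 44/9, 5.5.
f(11/18) = 54/29, f(11/9) = 1.35, f(11/6) = 18/17, f(22/9) = 27/31, f(55/18) = 54/73, f(11/3) = 9/14, f(77/18) = 54/95, f(44/9) = 27/53, f(5.5) = 6/13.
Sum = Δs · [f(11/18) + f(11/9) + f(11/6) + ...].
Sum ≈ 4.928.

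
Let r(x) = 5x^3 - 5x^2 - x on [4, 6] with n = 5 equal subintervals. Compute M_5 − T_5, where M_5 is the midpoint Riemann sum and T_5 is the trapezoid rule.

M_5 = 1034.8.
T_5 = 1040.4.
M_5 − T_5 = -5.6.

-5.6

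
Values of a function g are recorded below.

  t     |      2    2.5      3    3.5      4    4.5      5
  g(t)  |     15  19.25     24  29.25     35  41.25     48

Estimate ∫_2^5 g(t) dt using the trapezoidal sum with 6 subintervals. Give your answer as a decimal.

Δt = 0.5.
T_6 = (0.5/2)·[15 + 2·19.25 + 2·24 + 2·29.25 + 2·35 + 2·41.25 + 48] = 90.125.

90.125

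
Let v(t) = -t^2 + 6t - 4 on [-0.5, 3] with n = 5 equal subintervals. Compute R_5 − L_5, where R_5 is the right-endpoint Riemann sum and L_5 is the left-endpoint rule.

R_5 = 7.21.
L_5 = -1.365.
R_5 − L_5 = 8.575.

8.575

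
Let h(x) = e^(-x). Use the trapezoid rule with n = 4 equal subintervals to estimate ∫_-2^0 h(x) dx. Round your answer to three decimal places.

6.522

Δx = (0 − (-2))/4 = 0.5.
h(-2) ≈ 7.389, h(-1.5) ≈ 4.482, h(-1) ≈ 2.718, h(-0.5) ≈ 1.649, h(0) ≈ 1.000.
T_4 = (Δx/2)·[h(x_0) + 2h(x_1) + 2h(x_2) + 2h(x_3) + h(x_4)].
Sum ≈ 6.522.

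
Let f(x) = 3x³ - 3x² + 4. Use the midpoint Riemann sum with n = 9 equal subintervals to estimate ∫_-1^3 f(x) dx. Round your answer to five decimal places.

47.60494

Δx = (3 − (-1))/9 = 4/9.
Midpoints: -7/9, -1/3, 1/9, 5/9, 1, 13/9, 17/9, 7/3, 25/9.
f(-7/9) = 188/243, f(-1/3) = 32/9, f(1/9) = 964/243, f(5/9) = 872/243, f(1) = 4, f(13/9) = 1648/243, f(17/9) = 3284/243, f(7/3) = 232/9, f(25/9) = 10972/243.
Sum = Δx · [f(-7/9) + f(-1/3) + f(1/9) + ...].
Sum ≈ 47.60494.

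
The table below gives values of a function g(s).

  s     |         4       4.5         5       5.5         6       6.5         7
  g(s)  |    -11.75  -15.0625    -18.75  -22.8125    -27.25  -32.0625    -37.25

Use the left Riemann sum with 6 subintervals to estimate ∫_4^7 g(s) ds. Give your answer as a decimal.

-63.84375

Δs = 0.5.
Sum = 0.5·[(-11.75) + (-15.0625) + (-18.75) + (-22.8125) + (-27.25) + (-32.0625)] = -63.84375.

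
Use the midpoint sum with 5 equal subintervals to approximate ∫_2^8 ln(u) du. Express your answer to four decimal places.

9.2712

Δu = (8 − 2)/5 = 1.2.
Midpoints: 2.6, 3.8, 5, 6.2, 7.4.
f(2.6) ≈ 0.9555, f(3.8) ≈ 1.3350, f(5) ≈ 1.6094, f(6.2) ≈ 1.8245, f(7.4) ≈ 2.0015.
Sum = Δu · [f(2.6) + f(3.8) + f(5) + f(6.2) + f(7.4)].
Sum ≈ 9.2712.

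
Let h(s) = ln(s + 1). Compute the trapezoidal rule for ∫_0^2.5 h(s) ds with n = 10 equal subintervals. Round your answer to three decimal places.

Δs = (2.5 − 0)/10 = 0.25.
h(0) ≈ 0.000, h(0.25) ≈ 0.223, h(0.5) ≈ 0.405, h(0.75) ≈ 0.560, h(1) ≈ 0.693, h(1.25) ≈ 0.811, h(1.5) ≈ 0.916, h(1.75) ≈ 1.012, h(2) ≈ 1.099, h(2.25) ≈ 1.179, h(2.5) ≈ 1.253.
T_10 = (Δs/2)·[h(s_0) + 2h(s_1) + ... + 2h(s_{9}) + h(s_10)].
Sum ≈ 1.881.

1.881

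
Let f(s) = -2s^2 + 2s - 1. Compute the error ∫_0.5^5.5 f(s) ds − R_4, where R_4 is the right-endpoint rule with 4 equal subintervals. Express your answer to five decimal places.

33.85417

Exact integral: ∫_0.5^5.5 f(s) ds ≈ -85.8333333.
R_4 = -119.6875.
Error ≈ -85.8333333 − (-119.6875) ≈ 33.85417.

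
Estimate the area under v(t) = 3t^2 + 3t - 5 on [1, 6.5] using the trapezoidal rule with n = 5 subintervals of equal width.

311.3275

Δt = (6.5 − 1)/5 = 1.1.
v(1) = 1, v(2.1) = 14.53, v(3.2) = 35.32, v(4.3) = 63.37, v(5.4) = 98.68, v(6.5) = 141.25.
T_5 = (Δt/2)·[v(t_0) + 2v(t_1) + ... + 2v(t_{4}) + v(t_5)].
Sum = 311.3275.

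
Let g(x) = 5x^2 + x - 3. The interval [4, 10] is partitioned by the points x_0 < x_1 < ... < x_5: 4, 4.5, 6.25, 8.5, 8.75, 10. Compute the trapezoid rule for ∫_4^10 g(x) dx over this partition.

Subinterval widths: 0.5, 1.75, 2.25, 0.25, 1.25.
g(4) = 81, g(4.5) = 102.75, g(6.25) = 198.5625, g(8.5) = 366.75, g(8.75) = 388.5625, g(10) = 507.
On each subinterval the trapezoid contributes (Δx_i/2)·[g(x_{i-1}) + g(x_i)].
Sum = 1599.703125.

1599.703125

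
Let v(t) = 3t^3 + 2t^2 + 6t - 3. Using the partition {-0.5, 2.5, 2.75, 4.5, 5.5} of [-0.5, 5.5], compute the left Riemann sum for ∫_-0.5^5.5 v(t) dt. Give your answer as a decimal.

497.37109375

Subinterval widths: 3, 0.25, 1.75, 1.
Left endpoints: -0.5, 2.5, 2.75, 4.5.
v(-0.5) = -5.875, v(2.5) = 71.375, v(2.75) = 91.015625, v(4.5) = 337.875.
Sum = Σ Δt_i · v(t_i).
Sum = 497.37109375.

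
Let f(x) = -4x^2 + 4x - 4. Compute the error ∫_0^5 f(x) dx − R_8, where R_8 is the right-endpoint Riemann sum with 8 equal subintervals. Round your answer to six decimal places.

Exact integral: ∫_0^5 f(x) dx ≈ -136.66666667.
R_8 = -162.96875.
Error ≈ -136.66666667 − (-162.96875) ≈ 26.302083.

26.302083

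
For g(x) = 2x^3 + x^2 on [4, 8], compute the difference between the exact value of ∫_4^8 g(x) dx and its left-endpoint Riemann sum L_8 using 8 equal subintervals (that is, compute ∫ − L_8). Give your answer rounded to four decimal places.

229.8333

Exact integral: ∫_4^8 g(x) dx ≈ 2069.333333.
L_8 = 1839.5.
Error ≈ 2069.333333 − 1839.5 ≈ 229.8333.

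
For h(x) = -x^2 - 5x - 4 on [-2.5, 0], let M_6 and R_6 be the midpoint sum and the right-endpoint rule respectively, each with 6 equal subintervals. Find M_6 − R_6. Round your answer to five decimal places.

M_6 ≈ 0.4528356.
R_6 ≈ -0.9577546.
M_6 − R_6 ≈ 1.41059.

1.41059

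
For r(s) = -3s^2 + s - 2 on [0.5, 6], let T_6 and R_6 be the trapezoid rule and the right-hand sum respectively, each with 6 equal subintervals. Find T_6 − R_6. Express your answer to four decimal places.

46.6354

T_6 ≈ -211.310764.
R_6 ≈ -257.946181.
T_6 − R_6 ≈ 46.6354.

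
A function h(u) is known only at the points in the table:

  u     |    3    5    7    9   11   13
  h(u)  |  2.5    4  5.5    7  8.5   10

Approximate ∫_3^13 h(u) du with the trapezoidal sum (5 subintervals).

62.5

Δu = 2.
T_5 = (2/2)·[2.5 + 2·4 + 2·5.5 + 2·7 + 2·8.5 + 10] = 62.5.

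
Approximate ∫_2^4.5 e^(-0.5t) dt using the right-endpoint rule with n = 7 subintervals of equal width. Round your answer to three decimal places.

0.479

Δt = (4.5 − 2)/7 = 5/14.
Right endpoints: 33/14, 19/7, 43/14, 24/7, 53/14, 29/7, 4.5.
f(33/14) ≈ 0.308, f(19/7) ≈ 0.257, f(43/14) ≈ 0.215, f(24/7) ≈ 0.180, f(53/14) ≈ 0.151, f(29/7) ≈ 0.126, f(4.5) ≈ 0.105.
Sum = Δt · [f(33/14) + f(19/7) + f(43/14) + ...].
Sum ≈ 0.479.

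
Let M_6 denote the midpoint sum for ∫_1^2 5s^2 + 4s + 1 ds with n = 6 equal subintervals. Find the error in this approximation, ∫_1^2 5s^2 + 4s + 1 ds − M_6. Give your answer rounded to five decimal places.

Exact integral: ∫_1^2 f(s) ds ≈ 18.6666667.
M_6 ≈ 18.6550926.
Error ≈ 18.6666667 − 18.6550926 ≈ 0.01157.

0.01157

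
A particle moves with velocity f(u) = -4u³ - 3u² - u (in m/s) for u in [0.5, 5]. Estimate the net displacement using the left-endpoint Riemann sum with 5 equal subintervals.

Δu = (5 − 0.5)/5 = 0.9.
Left endpoints: 0.5, 1.4, 2.3, 3.2, 4.1.
f(0.5) = -1.75, f(1.4) = -18.256, f(2.3) = -66.838, f(3.2) = -164.992, f(4.1) = -330.214.
Sum = Δu · [f(0.5) + f(1.4) + f(2.3) + f(3.2) + f(4.1)].
Sum = -523.845.

-523.845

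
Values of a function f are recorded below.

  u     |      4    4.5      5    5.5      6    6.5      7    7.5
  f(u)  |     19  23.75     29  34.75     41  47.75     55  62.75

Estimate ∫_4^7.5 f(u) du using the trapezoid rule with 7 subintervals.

Δu = 0.5.
T_7 = (0.5/2)·[19 + 2·23.75 + 2·29 + 2·34.75 + 2·41 + 2·47.75 + 2·55 + 62.75] = 136.0625.

136.0625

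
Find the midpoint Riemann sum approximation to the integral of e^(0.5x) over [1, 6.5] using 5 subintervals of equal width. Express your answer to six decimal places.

Δx = (6.5 − 1)/5 = 1.1.
Midpoints: 1.55, 2.65, 3.75, 4.85, 5.95.
f(1.55) ≈ 2.170592, f(2.65) ≈ 3.762185, f(3.75) ≈ 6.520819, f(4.85) ≈ 11.302229, f(5.95) ≈ 19.589623.
Sum = Δx · [f(1.55) + f(2.65) + f(3.75) + f(4.85) + f(5.95)].
Sum ≈ 47.679994.

47.679994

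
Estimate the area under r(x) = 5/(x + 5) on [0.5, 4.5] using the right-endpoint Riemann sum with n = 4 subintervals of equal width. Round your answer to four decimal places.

Δx = (4.5 − 0.5)/4 = 1.
Right endpoints: 1.5, 2.5, 3.5, 4.5.
r(1.5) = 10/13, r(2.5) = 2/3, r(3.5) = 10/17, r(4.5) = 10/19.
Sum = Δx · [r(1.5) + r(2.5) + r(3.5) + r(4.5)].
Sum ≈ 2.5504.

2.5504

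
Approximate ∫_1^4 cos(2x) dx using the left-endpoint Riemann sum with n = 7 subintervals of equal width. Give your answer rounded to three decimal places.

-0.020

Δx = (4 − 1)/7 = 3/7.
Left endpoints: 1, 10/7, 13/7, 16/7, 19/7, 22/7, 25/7.
f(1) ≈ -0.416, f(10/7) ≈ -0.960, f(13/7) ≈ -0.840, f(16/7) ≈ -0.140, f(19/7) ≈ 0.657, f(22/7) ≈ 1.000, f(25/7) ≈ 0.653.
Sum = Δx · [f(1) + f(10/7) + f(13/7) + ...].
Sum ≈ -0.020.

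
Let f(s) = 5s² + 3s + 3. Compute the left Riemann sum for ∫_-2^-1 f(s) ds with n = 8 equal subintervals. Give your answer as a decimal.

10.9296875

Δs = (-1 − (-2))/8 = 0.125.
Left endpoints: -2, -1.875, -1.75, -1.625, -1.5, -1.375, -1.25, -1.125.
f(-2) = 17, f(-1.875) = 14.953125, f(-1.75) = 13.0625, f(-1.625) = 11.328125, f(-1.5) = 9.75, f(-1.375) = 8.328125, f(-1.25) = 7.0625, f(-1.125) = 5.953125.
Sum = Δs · [f(-2) + f(-1.875) + f(-1.75) + ...].
Sum = 10.9296875.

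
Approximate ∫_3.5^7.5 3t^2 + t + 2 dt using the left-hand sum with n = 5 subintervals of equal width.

Δt = (7.5 − 3.5)/5 = 0.8.
Left endpoints: 3.5, 4.3, 5.1, 5.9, 6.7.
f(3.5) = 42.25, f(4.3) = 61.77, f(5.1) = 85.13, f(5.9) = 112.33, f(6.7) = 143.37.
Sum = Δt · [f(3.5) + f(4.3) + f(5.1) + f(5.9) + f(6.7)].
Sum = 355.88.

355.88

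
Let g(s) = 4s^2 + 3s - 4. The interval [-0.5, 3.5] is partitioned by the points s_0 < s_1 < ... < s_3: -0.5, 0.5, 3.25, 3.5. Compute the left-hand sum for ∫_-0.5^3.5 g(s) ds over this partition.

Subinterval widths: 1, 2.75, 0.25.
Left endpoints: -0.5, 0.5, 3.25.
g(-0.5) = -4.5, g(0.5) = -1.5, g(3.25) = 48.
Sum = Σ Δs_i · g(s_i).
Sum = 3.375.

3.375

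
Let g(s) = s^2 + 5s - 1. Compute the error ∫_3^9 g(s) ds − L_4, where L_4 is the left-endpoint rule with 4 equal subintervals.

74.25

Exact integral: ∫_3^9 g(s) ds = 408.
L_4 = 333.75.
Error = 408 − 333.75 = 74.25.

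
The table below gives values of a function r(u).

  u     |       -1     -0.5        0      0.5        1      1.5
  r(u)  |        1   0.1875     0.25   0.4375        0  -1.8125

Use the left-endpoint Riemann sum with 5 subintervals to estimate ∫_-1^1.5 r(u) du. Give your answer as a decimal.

0.9375

Δu = 0.5.
Sum = 0.5·[1 + 0.1875 + 0.25 + 0.4375 + 0] = 0.9375.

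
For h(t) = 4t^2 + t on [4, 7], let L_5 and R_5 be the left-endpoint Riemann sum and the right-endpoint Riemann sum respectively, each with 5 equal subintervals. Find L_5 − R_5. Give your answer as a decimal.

L_5 = 348.72.
R_5 = 429.72.
L_5 − R_5 = -81.

-81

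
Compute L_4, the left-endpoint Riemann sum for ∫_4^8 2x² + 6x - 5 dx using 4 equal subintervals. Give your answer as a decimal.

Δx = (8 − 4)/4 = 1.
Left endpoints: 4, 5, 6, 7.
f(4) = 51, f(5) = 75, f(6) = 103, f(7) = 135.
Sum = Δx · [f(4) + f(5) + f(6) + f(7)].
Sum = 364.

364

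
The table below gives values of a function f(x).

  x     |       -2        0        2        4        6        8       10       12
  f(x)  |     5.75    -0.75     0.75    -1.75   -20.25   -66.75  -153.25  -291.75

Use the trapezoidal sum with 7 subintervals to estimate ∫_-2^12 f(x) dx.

Δx = 2.
T_7 = (2/2)·[5.75 + 2·(-0.75) + 2·0.75 + 2·(-1.75) + 2·(-20.25) + 2·(-66.75) + 2·(-153.25) + (-291.75)] = -770.

-770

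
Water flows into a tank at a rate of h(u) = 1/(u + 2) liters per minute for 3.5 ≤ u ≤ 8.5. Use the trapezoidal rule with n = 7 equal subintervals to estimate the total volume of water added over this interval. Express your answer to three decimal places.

Δu = (8.5 − 3.5)/7 = 5/7.
h(3.5) = 2/11, h(59/14) = 14/87, h(69/14) = 14/97, h(79/14) = 14/107, h(89/14) = 14/117, h(99/14) = 14/127, h(109/14) = 14/137, h(8.5) = 2/21.
T_7 = (Δu/2)·[h(u_0) + 2h(u_1) + ... + 2h(u_{6}) + h(u_7)].
Sum ≈ 0.648.

0.648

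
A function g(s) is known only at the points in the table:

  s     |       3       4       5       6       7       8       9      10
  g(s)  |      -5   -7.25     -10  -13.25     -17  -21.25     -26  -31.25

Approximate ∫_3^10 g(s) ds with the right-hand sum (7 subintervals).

-126

Δs = 1.
Sum = 1·[(-7.25) + (-10) + (-13.25) + (-17) + (-21.25) + (-26) + (-31.25)] = -126.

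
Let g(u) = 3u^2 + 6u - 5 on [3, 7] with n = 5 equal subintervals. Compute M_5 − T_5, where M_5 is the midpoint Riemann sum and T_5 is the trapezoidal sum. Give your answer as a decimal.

M_5 = 415.36.
T_5 = 417.28.
M_5 − T_5 = -1.92.

-1.92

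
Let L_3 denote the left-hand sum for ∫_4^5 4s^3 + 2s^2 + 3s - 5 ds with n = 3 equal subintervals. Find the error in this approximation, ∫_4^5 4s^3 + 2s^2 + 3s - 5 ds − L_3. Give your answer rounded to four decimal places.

Exact integral: ∫_4^5 f(s) ds ≈ 418.166667.
L_3 ≈ 375.037037.
Error ≈ 418.166667 − 375.037037 ≈ 43.1296.

43.1296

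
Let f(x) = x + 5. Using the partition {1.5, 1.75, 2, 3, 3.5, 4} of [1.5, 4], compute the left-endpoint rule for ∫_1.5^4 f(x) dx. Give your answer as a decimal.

Subinterval widths: 0.25, 0.25, 1, 0.5, 0.5.
Left endpoints: 1.5, 1.75, 2, 3, 3.5.
f(1.5) = 6.5, f(1.75) = 6.75, f(2) = 7, f(3) = 8, f(3.5) = 8.5.
Sum = Σ Δx_i · f(x_i).
Sum = 18.5625.

18.5625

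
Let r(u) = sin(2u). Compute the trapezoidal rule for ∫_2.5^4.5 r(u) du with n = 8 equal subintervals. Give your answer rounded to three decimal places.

Δu = (4.5 − 2.5)/8 = 0.25.
r(2.5) ≈ -0.959, r(2.75) ≈ -0.706, r(3) ≈ -0.279, r(3.25) ≈ 0.215, r(3.5) ≈ 0.657, r(3.75) ≈ 0.938, r(4) ≈ 0.989, r(4.25) ≈ 0.798, r(4.5) ≈ 0.412.
T_8 = (Δu/2)·[r(u_0) + 2r(u_1) + ... + 2r(u_{7}) + r(u_8)].
Sum ≈ 0.585.

0.585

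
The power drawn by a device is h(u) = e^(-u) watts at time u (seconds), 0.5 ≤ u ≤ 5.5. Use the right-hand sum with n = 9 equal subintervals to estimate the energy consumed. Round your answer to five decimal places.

Δu = (5.5 − 0.5)/9 = 5/9.
Right endpoints: 19/18, 29/18, 13/6, 49/18, 59/18, 23/6, 79/18, 89/18, 5.5.
h(19/18) ≈ 0.34800, h(29/18) ≈ 0.19967, h(13/6) ≈ 0.11456, h(49/18) ≈ 0.06573, h(59/18) ≈ 0.03771, h(23/6) ≈ 0.02164, h(79/18) ≈ 0.01241, h(89/18) ≈ 0.00712, h(5.5) ≈ 0.00409.
Sum = Δu · [h(19/18) + h(29/18) + h(13/6) + ...].
Sum ≈ 0.45051.

0.45051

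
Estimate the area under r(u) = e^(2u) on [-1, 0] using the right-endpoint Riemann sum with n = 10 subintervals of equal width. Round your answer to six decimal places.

0.477006

Δu = (0 − (-1))/10 = 0.1.
Right endpoints: -0.9, -0.8, -0.7, -0.6, -0.5, -0.4, -0.3, -0.2, -0.1, 0.
r(-0.9) ≈ 0.165299, r(-0.8) ≈ 0.201897, r(-0.7) ≈ 0.246597, r(-0.6) ≈ 0.301194, r(-0.5) ≈ 0.367879, r(-0.4) ≈ 0.449329, r(-0.3) ≈ 0.548812, r(-0.2) ≈ 0.670320, r(-0.1) ≈ 0.818731, r(0) ≈ 1.000000.
Sum = Δu · [r(-0.9) + r(-0.8) + r(-0.7) + ...].
Sum ≈ 0.477006.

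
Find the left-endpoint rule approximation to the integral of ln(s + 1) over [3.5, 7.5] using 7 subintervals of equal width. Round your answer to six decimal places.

7.237660

Δs = (7.5 − 3.5)/7 = 4/7.
Left endpoints: 3.5, 57/14, 65/14, 73/14, 81/14, 89/14, 97/14.
f(3.5) ≈ 1.504077, f(57/14) ≈ 1.623623, f(65/14) ≈ 1.730391, f(73/14) ≈ 1.826851, f(81/14) ≈ 1.914820, f(89/14) ≈ 1.995672, f(97/14) ≈ 2.070473.
Sum = Δs · [f(3.5) + f(57/14) + f(65/14) + ...].
Sum ≈ 7.237660.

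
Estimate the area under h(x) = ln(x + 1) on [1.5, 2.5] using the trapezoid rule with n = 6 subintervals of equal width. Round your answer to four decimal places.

1.0937

Δx = (2.5 − 1.5)/6 = 1/6.
h(1.5) ≈ 0.9163, h(5/3) ≈ 0.9808, h(11/6) ≈ 1.0415, h(2) ≈ 1.0986, h(13/6) ≈ 1.1527, h(7/3) ≈ 1.2040, h(2.5) ≈ 1.2528.
T_6 = (Δx/2)·[h(x_0) + 2h(x_1) + ... + 2h(x_{5}) + h(x_6)].
Sum ≈ 1.0937.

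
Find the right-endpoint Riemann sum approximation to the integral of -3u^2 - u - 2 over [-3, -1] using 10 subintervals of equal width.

Δu = (-1 − (-3))/10 = 0.2.
Right endpoints: -2.8, -2.6, -2.4, -2.2, -2, -1.8, -1.6, -1.4, -1.2, -1.
f(-2.8) = -22.72, f(-2.6) = -19.68, f(-2.4) = -16.88, f(-2.2) = -14.32, f(-2) = -12, f(-1.8) = -9.92, f(-1.6) = -8.08, f(-1.4) = -6.48, f(-1.2) = -5.12, f(-1) = -4.
Sum = Δu · [f(-2.8) + f(-2.6) + f(-2.4) + ...].
Sum = -23.84.

-23.84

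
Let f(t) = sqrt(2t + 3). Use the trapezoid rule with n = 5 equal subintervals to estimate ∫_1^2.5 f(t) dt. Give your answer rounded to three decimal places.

3.815

Δt = (2.5 − 1)/5 = 0.3.
f(1) ≈ 2.236, f(1.3) ≈ 2.366, f(1.6) ≈ 2.490, f(1.9) ≈ 2.608, f(2.2) ≈ 2.720, f(2.5) ≈ 2.828.
T_5 = (Δt/2)·[f(t_0) + 2f(t_1) + ... + 2f(t_{4}) + f(t_5)].
Sum ≈ 3.815.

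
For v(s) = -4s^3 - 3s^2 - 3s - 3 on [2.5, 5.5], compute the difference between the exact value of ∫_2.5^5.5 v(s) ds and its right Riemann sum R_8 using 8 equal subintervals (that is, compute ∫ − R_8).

131.8359375

Exact integral: ∫_2.5^5.5 v(s) ds = -1071.75.
R_8 = -1203.5859375.
Error = -1071.75 − (-1203.5859375) = 131.8359375.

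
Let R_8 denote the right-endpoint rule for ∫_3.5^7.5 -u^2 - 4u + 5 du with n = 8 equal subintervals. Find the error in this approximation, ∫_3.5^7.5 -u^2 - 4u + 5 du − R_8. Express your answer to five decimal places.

Exact integral: ∫_3.5^7.5 f(u) du ≈ -194.3333333.
R_8 = -209.5.
Error ≈ -194.3333333 − (-209.5) ≈ 15.16667.

15.16667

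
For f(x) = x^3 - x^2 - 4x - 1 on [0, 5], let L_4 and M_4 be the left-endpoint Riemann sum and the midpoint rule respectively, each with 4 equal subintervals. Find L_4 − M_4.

L_4 = 18.046875.
M_4 = 55.3515625.
L_4 − M_4 = -37.3046875.

-37.3046875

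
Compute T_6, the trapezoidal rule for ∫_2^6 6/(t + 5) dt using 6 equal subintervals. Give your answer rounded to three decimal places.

Δt = (6 − 2)/6 = 2/3.
f(2) = 6/7, f(8/3) = 18/23, f(10/3) = 0.72, f(4) = 2/3, f(14/3) = 18/29, f(16/3) = 18/31, f(6) = 6/11.
T_6 = (Δt/2)·[f(t_0) + 2f(t_1) + ... + 2f(t_{5}) + f(t_6)].
Sum ≈ 2.715.

2.715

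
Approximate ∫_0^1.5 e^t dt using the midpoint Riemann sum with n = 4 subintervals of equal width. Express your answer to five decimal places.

3.46137

Δt = (1.5 − 0)/4 = 0.375.
Midpoints: 0.1875, 0.5625, 0.9375, 1.3125.
f(0.1875) ≈ 1.20623, f(0.5625) ≈ 1.75505, f(0.9375) ≈ 2.55359, f(1.3125) ≈ 3.71545.
Sum = Δt · [f(0.1875) + f(0.5625) + f(0.9375) + f(1.3125)].
Sum ≈ 3.46137.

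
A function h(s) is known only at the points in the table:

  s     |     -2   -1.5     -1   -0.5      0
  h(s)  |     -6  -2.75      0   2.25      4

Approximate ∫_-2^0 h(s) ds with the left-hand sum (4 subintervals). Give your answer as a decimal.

Δs = 0.5.
Sum = 0.5·[(-6) + (-2.75) + 0 + 2.25] = -3.25.

-3.25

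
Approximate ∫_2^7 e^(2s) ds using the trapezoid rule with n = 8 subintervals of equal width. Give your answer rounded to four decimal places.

Δs = (7 − 2)/8 = 0.625.
f(2) ≈ 54.5982, f(2.625) ≈ 190.5663, f(3.25) ≈ 665.1416, f(3.875) ≈ 2321.5724, f(4.5) ≈ 8103.0839, f(5.125) ≈ 28282.5419, f(5.75) ≈ 98715.7710, f(6.375) ≈ 344551.8961, f(7) ≈ 1202604.2842.
T_8 = (Δs/2)·[f(s_0) + 2f(s_1) + ... + 2f(s_{7}) + f(s_8)].
Sum ≈ 677600.0090.

677600.0090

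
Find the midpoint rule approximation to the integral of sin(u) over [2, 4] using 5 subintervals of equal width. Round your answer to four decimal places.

0.2391

Δu = (4 − 2)/5 = 0.4.
Midpoints: 2.2, 2.6, 3, 3.4, 3.8.
f(2.2) ≈ 0.8085, f(2.6) ≈ 0.5155, f(3) ≈ 0.1411, f(3.4) ≈ -0.2555, f(3.8) ≈ -0.6119.
Sum = Δu · [f(2.2) + f(2.6) + f(3) + f(3.4) + f(3.8)].
Sum ≈ 0.2391.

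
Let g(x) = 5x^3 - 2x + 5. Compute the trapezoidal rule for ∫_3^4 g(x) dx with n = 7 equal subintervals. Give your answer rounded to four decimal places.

216.9286

Δx = (4 − 3)/7 = 1/7.
g(3) = 134, g(22/7) = 52799/343, g(23/7) = 60296/343, g(24/7) = 68483/343, g(25/7) = 77390/343, g(26/7) = 87047/343, g(27/7) = 97484/343, g(4) = 317.
T_7 = (Δx/2)·[g(x_0) + 2g(x_1) + ... + 2g(x_{6}) + g(x_7)].
Sum ≈ 216.9286.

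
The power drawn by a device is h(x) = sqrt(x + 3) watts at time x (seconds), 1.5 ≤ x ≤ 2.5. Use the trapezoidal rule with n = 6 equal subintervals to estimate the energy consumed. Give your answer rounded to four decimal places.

2.2351

Δx = (2.5 − 1.5)/6 = 1/6.
h(1.5) ≈ 2.1213, h(5/3) ≈ 2.1602, h(11/6) ≈ 2.1985, h(2) ≈ 2.2361, h(13/6) ≈ 2.2730, h(7/3) ≈ 2.3094, h(2.5) ≈ 2.3452.
T_6 = (Δx/2)·[h(x_0) + 2h(x_1) + ... + 2h(x_{5}) + h(x_6)].
Sum ≈ 2.2351.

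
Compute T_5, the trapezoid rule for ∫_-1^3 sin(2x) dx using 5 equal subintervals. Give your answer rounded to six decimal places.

-0.534680

Δx = (3 − (-1))/5 = 0.8.
f(-1) ≈ -0.909297, f(-0.2) ≈ -0.389418, f(0.6) ≈ 0.932039, f(1.4) ≈ 0.334988, f(2.2) ≈ -0.951602, f(3) ≈ -0.279415.
T_5 = (Δx/2)·[f(x_0) + 2f(x_1) + ... + 2f(x_{4}) + f(x_5)].
Sum ≈ -0.534680.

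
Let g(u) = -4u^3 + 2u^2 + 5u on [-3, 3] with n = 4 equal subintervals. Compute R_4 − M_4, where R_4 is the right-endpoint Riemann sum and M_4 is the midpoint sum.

-132.75

R_4 = -99.
M_4 = 33.75.
R_4 − M_4 = -132.75.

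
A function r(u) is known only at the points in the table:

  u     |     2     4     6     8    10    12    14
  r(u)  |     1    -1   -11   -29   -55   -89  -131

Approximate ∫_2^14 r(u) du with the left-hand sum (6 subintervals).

Δu = 2.
Sum = 2·[1 + (-1) + (-11) + (-29) + (-55) + (-89)] = -368.

-368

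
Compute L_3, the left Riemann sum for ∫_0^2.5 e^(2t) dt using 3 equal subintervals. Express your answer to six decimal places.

Δt = (2.5 − 0)/3 = 5/6.
Left endpoints: 0, 5/6, 5/3.
f(0) ≈ 1.000000, f(5/6) ≈ 5.294490, f(5/3) ≈ 28.031625.
Sum = Δt · [f(0) + f(5/6) + f(5/3)].
Sum ≈ 28.605096.

28.605096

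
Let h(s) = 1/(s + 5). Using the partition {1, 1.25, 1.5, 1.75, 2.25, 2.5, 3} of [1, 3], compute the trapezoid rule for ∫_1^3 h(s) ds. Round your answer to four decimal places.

Subinterval widths: 0.25, 0.25, 0.25, 0.5, 0.25, 0.5.
h(1) = 1/6, h(1.25) = 0.16, h(1.5) = 2/13, h(1.75) = 4/27, h(2.25) = 4/29, h(2.5) = 2/15, h(3) = 0.125.
On each subinterval the trapezoid contributes (Δs_i/2)·[h(s_{i-1}) + h(s_i)].
Sum ≈ 0.2878.

0.2878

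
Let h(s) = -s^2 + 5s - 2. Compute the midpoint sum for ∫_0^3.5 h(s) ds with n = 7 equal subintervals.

9.40625

Δs = (3.5 − 0)/7 = 0.5.
Midpoints: 0.25, 0.75, 1.25, 1.75, 2.25, 2.75, 3.25.
h(0.25) = -0.8125, h(0.75) = 1.1875, h(1.25) = 2.6875, h(1.75) = 3.6875, h(2.25) = 4.1875, h(2.75) = 4.1875, h(3.25) = 3.6875.
Sum = Δs · [h(0.25) + h(0.75) + h(1.25) + ...].
Sum = 9.40625.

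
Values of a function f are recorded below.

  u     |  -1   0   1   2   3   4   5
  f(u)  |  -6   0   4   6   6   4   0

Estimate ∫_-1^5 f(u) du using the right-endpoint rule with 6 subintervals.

20

Δu = 1.
Sum = 1·[0 + 4 + 6 + 6 + 4 + 0] = 20.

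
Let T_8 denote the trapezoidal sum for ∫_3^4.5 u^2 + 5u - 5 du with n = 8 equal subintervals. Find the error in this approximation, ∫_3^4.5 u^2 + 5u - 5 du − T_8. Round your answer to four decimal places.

-0.0088

Exact integral: ∫_3^4.5 f(u) du = 42.
T_8 ≈ 42.008789.
Error ≈ 42 − 42.008789 ≈ -0.0088.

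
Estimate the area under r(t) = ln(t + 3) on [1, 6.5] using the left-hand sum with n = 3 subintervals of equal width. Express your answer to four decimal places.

Δt = (6.5 − 1)/3 = 11/6.
Left endpoints: 1, 17/6, 14/3.
r(1) ≈ 1.3863, r(17/6) ≈ 1.7636, r(14/3) ≈ 2.0369.
Sum = Δt · [r(1) + r(17/6) + r(14/3)].
Sum ≈ 9.5091.

9.5091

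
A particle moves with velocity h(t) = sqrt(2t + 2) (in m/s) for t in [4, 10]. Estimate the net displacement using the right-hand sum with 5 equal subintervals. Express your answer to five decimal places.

Δt = (10 − 4)/5 = 1.2.
Right endpoints: 5.2, 6.4, 7.6, 8.8, 10.
h(5.2) ≈ 3.52136, h(6.4) ≈ 3.84708, h(7.6) ≈ 4.14729, h(8.8) ≈ 4.42719, h(10) ≈ 4.69042.
Sum = Δt · [h(5.2) + h(6.4) + h(7.6) + h(8.8) + h(10)].
Sum ≈ 24.76000.

24.76000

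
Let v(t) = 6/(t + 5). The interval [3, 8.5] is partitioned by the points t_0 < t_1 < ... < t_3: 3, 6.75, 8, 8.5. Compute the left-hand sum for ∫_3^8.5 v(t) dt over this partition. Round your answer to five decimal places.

Subinterval widths: 3.75, 1.25, 0.5.
Left endpoints: 3, 6.75, 8.
v(3) = 0.75, v(6.75) = 24/47, v(8) = 6/13.
Sum = Σ Δt_i · v(t_i).
Sum ≈ 3.68157.

3.68157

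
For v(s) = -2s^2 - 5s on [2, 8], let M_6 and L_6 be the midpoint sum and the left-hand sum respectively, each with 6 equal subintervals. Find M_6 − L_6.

-72

M_6 = -485.
L_6 = -413.
M_6 − L_6 = -72.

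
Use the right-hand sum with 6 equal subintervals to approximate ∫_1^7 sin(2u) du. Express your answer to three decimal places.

Δu = (7 − 1)/6 = 1.
Right endpoints: 2, 3, 4, 5, 6, 7.
f(2) ≈ -0.757, f(3) ≈ -0.279, f(4) ≈ 0.989, f(5) ≈ -0.544, f(6) ≈ -0.537, f(7) ≈ 0.991.
Sum = Δu · [f(2) + f(3) + f(4) + ...].
Sum ≈ -0.137.

-0.137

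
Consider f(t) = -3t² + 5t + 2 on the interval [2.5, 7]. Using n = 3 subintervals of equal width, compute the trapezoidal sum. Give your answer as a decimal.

-216.5625

Δt = (7 − 2.5)/3 = 1.5.
f(2.5) = -4.25, f(4) = -26, f(5.5) = -61.25, f(7) = -110.
T_3 = (Δt/2)·[f(t_0) + 2f(t_1) + 2f(t_2) + f(t_3)].
Sum = -216.5625.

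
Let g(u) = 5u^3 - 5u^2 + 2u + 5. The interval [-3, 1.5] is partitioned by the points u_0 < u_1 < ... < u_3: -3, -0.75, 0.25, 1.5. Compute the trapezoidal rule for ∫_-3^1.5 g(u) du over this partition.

-191.49609375

Subinterval widths: 2.25, 1, 1.25.
g(-3) = -181, g(-0.75) = -1.421875, g(0.25) = 5.265625, g(1.5) = 13.625.
On each subinterval the trapezoid contributes (Δu_i/2)·[g(u_{i-1}) + g(u_i)].
Sum = -191.49609375.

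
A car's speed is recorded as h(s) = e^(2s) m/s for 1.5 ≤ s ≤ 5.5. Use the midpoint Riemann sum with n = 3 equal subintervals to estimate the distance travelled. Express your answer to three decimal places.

22607.311

Δs = (5.5 − 1.5)/3 = 4/3.
Midpoints: 13/6, 3.5, 29/6.
h(13/6) ≈ 76.198, h(3.5) ≈ 1096.633, h(29/6) ≈ 15782.652.
Sum = Δs · [h(13/6) + h(3.5) + h(29/6)].
Sum ≈ 22607.311.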